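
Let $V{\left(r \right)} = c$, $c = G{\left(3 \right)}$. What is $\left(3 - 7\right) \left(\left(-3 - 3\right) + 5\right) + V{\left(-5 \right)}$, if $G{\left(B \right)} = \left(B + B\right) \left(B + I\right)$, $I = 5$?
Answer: $52$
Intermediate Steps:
$G{\left(B \right)} = 2 B \left(5 + B\right)$ ($G{\left(B \right)} = \left(B + B\right) \left(B + 5\right) = 2 B \left(5 + B\right)$)
$c = 48$ ($c = 2 \cdot 3 \left(5 + 3\right) = 2 \cdot 3 \cdot 8 = 48$)
$V{\left(r \right)} = 48$
$\left(3 - 7\right) \left(\left(-3 - 3\right) + 5\right) + V{\left(-5 \right)} = \left(3 - 7\right) \left(\left(-3 - 3\right) + 5\right) + 48 = - 4 \left(-6 + 5\right) + 48 = \left(-4\right) \left(-1\right) + 48 = 4 + 48 = 52$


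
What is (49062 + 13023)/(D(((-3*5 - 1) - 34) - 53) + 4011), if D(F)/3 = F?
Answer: 20695/1234 ≈ 16.771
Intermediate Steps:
D(F) = 3*F
(49062 + 13023)/(D(((-3*5 - 1) - 34) - 53) + 4011) = (49062 + 13023)/(3*(((-3*5 - 1) - 34) - 53) + 4011) = 62085/(3*(((-15 - 1) - 34) - 53) + 4011) = 62085/(3*((-16 - 34) - 53) + 4011) = 62085/(3*(-50 - 53) + 4011) = 62085/(3*(-103) + 4011) = 62085/(-309 + 4011) = 62085/3702 = 62085*(1/3702) = 20695/1234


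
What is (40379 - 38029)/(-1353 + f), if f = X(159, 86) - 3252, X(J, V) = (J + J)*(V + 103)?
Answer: 2350/55497 ≈ 0.042345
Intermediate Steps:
X(J, V) = 2*J*(103 + V) (X(J, V) = (2*J)*(103 + V) = 2*J*(103 + V))
f = 56850 (f = 2*159*(103 + 86) - 3252 = 2*159*189 - 3252 = 60102 - 3252 = 56850)
(40379 - 38029)/(-1353 + f) = (40379 - 38029)/(-1353 + 56850) = 2350/55497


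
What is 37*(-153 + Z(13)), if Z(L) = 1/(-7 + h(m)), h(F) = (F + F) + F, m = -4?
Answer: -107596/19 ≈ -5662.9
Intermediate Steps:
h(F) = 3*F (h(F) = 2*F + F = 3*F)
Z(L) = -1/19 (Z(L) = 1/(-7 + 3*(-4)) = 1/(-7 - 12) = 1/(-19) = -1/19)
37*(-153 + Z(13)) = 37*(-153 - 1/19) = 37*(-2908/19) = -107596/19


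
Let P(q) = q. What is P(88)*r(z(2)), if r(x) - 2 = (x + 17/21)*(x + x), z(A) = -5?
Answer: 81136/21 ≈ 3863.6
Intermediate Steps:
r(x) = 2 + 2*x*(17/21 + x) (r(x) = 2 + (x + 17/21)*(x + x) = 2 + (x + 17*(1/21))*(2*x) = 2 + (x + 17/21)*(2*x) = 2 + (17/21 + x)*(2*x) = 2 + 2*x*(17/21 + x))
P(88)*r(z(2)) = 88*(2 + 2*(-5)**2 + (34/21)*(-5)) = 88*(2 + 2*25 - 170/21) = 88*(2 + 50 - 170/21) = 88*(922/21) = 81136/21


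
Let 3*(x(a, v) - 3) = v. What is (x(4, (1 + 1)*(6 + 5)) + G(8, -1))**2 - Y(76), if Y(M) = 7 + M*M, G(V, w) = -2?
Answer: -51422/9 ≈ -5713.6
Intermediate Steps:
x(a, v) = 3 + v/3
Y(M) = 7 + M**2
(x(4, (1 + 1)*(6 + 5)) + G(8, -1))**2 - Y(76) = ((3 + ((1 + 1)*(6 + 5))/3) - 2)**2 - (7 + 76**2) = ((3 + (2*11)/3) - 2)**2 - (7 + 5776) = ((3 + (1/3)*22) - 2)**2 - 1*5783 = ((3 + 22/3) - 2)**2 - 5783 = (31/3 - 2)**2 - 5783 = (25/3)**2 - 5783 = 625/9 - 5783 = -51422/9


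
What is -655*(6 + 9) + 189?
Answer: -9636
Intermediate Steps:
-655*(6 + 9) + 189 = -655*15 + 189 = -131*75 + 189 = -9825 + 189 = -9636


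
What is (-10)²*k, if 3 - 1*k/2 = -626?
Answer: 125800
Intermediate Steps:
k = 1258 (k = 6 - 2*(-626) = 6 + 1252 = 1258)
(-10)²*k = (-10)²*1258 = 100*1258 = 125800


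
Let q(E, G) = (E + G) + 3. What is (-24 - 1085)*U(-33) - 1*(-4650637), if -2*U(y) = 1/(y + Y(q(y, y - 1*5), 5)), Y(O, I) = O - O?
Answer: 306940933/66 ≈ 4.6506e+6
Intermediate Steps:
q(E, G) = 3 + E + G
Y(O, I) = 0
U(y) = -1/(2*y) (U(y) = -1/(2*(y + 0)) = -1/(2*y))
(-24 - 1085)*U(-33) - 1*(-4650637) = (-24 - 1085)*(-½/(-33)) - 1*(-4650637) = -(-1109)*(-1)/(2*33) + 4650637 = -1109*1/66 + 4650637 = -1109/66 + 4650637 = 306940933/66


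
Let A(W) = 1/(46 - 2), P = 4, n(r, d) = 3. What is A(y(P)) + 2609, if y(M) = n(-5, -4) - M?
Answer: 114797/44 ≈ 2609.0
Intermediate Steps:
y(M) = 3 - M
A(W) = 1/44
A(y(P)) + 2609 = 1/44 + 2609 = 114797/44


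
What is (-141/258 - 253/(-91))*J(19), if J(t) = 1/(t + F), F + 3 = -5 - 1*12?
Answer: -17481/7826 ≈ -2.2337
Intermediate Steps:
F = -20 (F = -3 + (-5 - 1*12) = -3 + (-5 - 12) = -3 - 17 = -20)
J(t) = 1/(-20 + t) (J(t) = 1/(t - 20) = 1/(-20 + t))
(-141/258 - 253/(-91))*J(19) = (-141/258 - 253/(-91))/(-20 + 19) = (-141*1/258 - 253*(-1/91))/(-1) = (-47/86 + 253/91)*(-1) = (17481/7826)*(-1) = -17481/7826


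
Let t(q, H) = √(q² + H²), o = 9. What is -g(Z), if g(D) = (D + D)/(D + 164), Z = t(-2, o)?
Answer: 170/26811 - 328*√85/26811 ≈ -0.10645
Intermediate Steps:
t(q, H) = √(H² + q²)
Z = √85 (Z = √(9² + (-2)²) = √(81 + 4) = √85 ≈ 9.2195)
g(D) = 2*D/(164 + D) (g(D) = (2*D)/(164 + D) = 2*D/(164 + D))
-g(Z) = -2*√85/(164 + √85)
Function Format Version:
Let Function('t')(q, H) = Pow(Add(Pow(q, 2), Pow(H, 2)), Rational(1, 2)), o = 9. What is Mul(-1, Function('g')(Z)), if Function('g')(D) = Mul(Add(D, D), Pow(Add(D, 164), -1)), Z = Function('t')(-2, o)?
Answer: Add(Rational(170, 26811), Mul(Rational(-328, 26811), Pow(85, Rational(1, 2)))) ≈ -0.10645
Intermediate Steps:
Function('t')(q, H) = Pow(Add(Pow(H, 2), Pow(q, 2)), Rational(1, 2))
Z = Pow(85, Rational(1, 2)) (Z = Pow(Add(Pow(9, 2), Pow(-2, 2)), Rational(1, 2)) = Pow(Add(81, 4), Rational(1, 2)) = Pow(85, Rational(1, 2)) ≈ 9.2195)
Function('g')(D) = Mul(2, D, Pow(Add(164, D), -1)) (Function('g')(D) = Mul(Mul(2, D), Pow(Add(164, D), -1)) = Mul(2, D, Pow(Add(164, D), -1)))
Mul(-1, Function('g')(Z)) = Mul(-1, Mul(2, Pow(85, Rational(1, 2)), Pow(Add(164, Pow(85, Rational(1, 2))), -1))) = Mul(-2, Pow(85, Rational(1, 2)), Pow(Add(164, Pow(85, Rational(1, 2))), -1))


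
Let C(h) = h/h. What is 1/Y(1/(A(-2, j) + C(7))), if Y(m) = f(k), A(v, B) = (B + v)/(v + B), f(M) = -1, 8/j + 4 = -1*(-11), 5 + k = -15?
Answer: -1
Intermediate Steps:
k = -20 (k = -5 - 15 = -20)
j = 8/7 (j = 8/(-4 - 1*(-11)) = 8/(-4 + 11) = 8/7 ≈ 1.1429)
C(h) = 1
A(v, B) = 1 (A(v, B) = (B + v)/(B + v) = 1)
Y(m) = -1
1/Y(1/(A(-2, j) + C(7))) = 1/(-1) = -1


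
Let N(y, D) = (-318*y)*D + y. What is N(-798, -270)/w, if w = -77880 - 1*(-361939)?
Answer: -68517078/284059 ≈ -241.21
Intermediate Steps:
N(y, D) = y - 318*D*y (N(y, D) = -318*D*y + y = y - 318*D*y)
w = 284059 (w = -77880 + 361939 = 284059)
N(-798, -270)/w = -798*(1 - 318*(-270))/284059 = -798*(1 + 85860)*(1/284059) = -798*85861*(1/284059) = -68517078*1/284059 = -68517078/284059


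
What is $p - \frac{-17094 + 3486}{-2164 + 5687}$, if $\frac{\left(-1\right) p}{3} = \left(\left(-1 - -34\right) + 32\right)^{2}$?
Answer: $- \frac{44640417}{3523} \approx -12671.0$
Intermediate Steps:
$p = -12675$ ($p = - 3 \left(\left(-1 - -34\right) + 32\right)^{2} = - 3 \left(\left(-1 + 34\right) + 32\right)^{2} = - 3 \left(33 + 32\right)^{2} = - 3 \cdot 65^{2} = \left(-3\right) 4225 = -12675$)
$p - \frac{-17094 + 3486}{-2164 + 5687} = -12675 - \frac{-17094 + 3486}{-2164 + 5687} = -12675 - - \frac{13608}{3523} = -12675 + \frac{13608}{3523} = - \frac{44640417}{3523}$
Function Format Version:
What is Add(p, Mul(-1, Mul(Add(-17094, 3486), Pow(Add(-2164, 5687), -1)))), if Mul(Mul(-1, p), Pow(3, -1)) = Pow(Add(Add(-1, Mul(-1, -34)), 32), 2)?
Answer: Rational(-44640417, 3523) ≈ -12671.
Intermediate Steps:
p = -12675 (p = Mul(-3, Pow(Add(Add(-1, Mul(-1, -34)), 32), 2)) = Mul(-3, Pow(Add(Add(-1, 34), 32), 2)) = Mul(-3, Pow(Add(33, 32), 2)) = Mul(-3, Pow(65, 2)) = Mul(-3, 4225) = -12675)
Add(p, Mul(-1, Mul(Add(-17094, 3486), Pow(Add(-2164, 5687), -1)))) = Add(-12675, Mul(-1, Mul(Add(-17094, 3486), Pow(Add(-2164, 5687), -1)))) = Add(-12675, Mul(-1, Mul(-13608, Pow(3523, -1)))) = Add(-12675, Mul(-1, Mul(-13608, Rational(1, 3523)))) = Add(-12675, Mul(-1, Rational(-13608, 3523))) = Add(-12675, Rational(13608, 3523)) = Rational(-44640417, 3523)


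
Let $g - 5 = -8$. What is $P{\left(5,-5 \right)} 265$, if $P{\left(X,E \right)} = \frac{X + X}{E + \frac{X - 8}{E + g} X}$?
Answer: $-848$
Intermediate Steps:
$g = -3$ ($g = 5 - 8 = -3$)
$P{\left(X,E \right)} = \frac{2 X}{E + \frac{X \left(-8 + X\right)}{-3 + E}}$ ($P{\left(X,E \right)} = \frac{X + X}{E + \frac{X - 8}{E - 3} X} = \frac{2 X}{E + \frac{-8 + X}{-3 + E} X} = \frac{2 X}{E + \frac{X \left(-8 + X\right)}{-3 + E}}$)
$P{\left(5,-5 \right)} 265 = 2 \cdot 5 \frac{1}{\left(-5\right)^{2} + 5^{2} - 40 - -15} \left(-3 - 5\right) 265 = 2 \cdot 5 \frac{1}{25 + 25 - 40 + 15} \left(-8\right) 265 = 2 \cdot 5 \cdot \frac{1}{25} \left(-8\right) 265 = \left(- \frac{16}{5}\right) 265 = -848$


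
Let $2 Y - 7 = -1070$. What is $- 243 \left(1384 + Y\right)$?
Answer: $- \frac{414315}{2} \approx -2.0716 \cdot 10^{5}$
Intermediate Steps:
$Y = - \frac{1063}{2}$ ($Y = \frac{7}{2} + \frac{1}{2} \left(-1070\right) = \frac{7}{2} - 535 = - \frac{1063}{2} \approx -531.5$)
$- 243 \left(1384 + Y\right) = - 243 \left(1384 - \frac{1063}{2}\right) = \left(-243\right) \frac{1705}{2} = - \frac{414315}{2}$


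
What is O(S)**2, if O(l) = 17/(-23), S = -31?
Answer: 289/529 ≈ 0.54631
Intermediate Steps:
O(l) = -17/23 (O(l) = 17*(-1/23) = -17/23)
O(S)**2 = (-17/23)**2 = 289/529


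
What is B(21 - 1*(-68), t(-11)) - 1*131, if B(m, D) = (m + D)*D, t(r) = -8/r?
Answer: -7955/121 ≈ -65.744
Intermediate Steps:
B(m, D) = D*(D + m) (B(m, D) = (D + m)*D = D*(D + m))
B(21 - 1*(-68), t(-11)) - 1*131 = (-8/(-11))*(-8/(-11) + (21 - 1*(-68))) - 1*131 = (-8*(-1/11))*(-8*(-1/11) + (21 + 68)) - 131 = 8*(8/11 + 89)/11 - 131 = (8/11)*(987/11) - 131 = 7896/121 - 131 = -7955/121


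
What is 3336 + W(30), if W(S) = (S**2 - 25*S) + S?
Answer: 3516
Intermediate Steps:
W(S) = S**2 - 24*S
3336 + W(30) = 3336 + 30*(-24 + 30) = 3336 + 30*6 = 3336 + 180 = 3516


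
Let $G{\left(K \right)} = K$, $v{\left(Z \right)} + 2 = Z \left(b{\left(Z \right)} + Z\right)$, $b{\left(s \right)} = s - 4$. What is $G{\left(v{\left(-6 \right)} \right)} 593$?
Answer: $55742$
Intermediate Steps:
$b{\left(s \right)} = -4 + s$
$v{\left(Z \right)} = -2 + Z \left(-4 + 2 Z\right)$ ($v{\left(Z \right)} = -2 + Z \left(\left(-4 + Z\right) + Z\right) = -2 + Z \left(-4 + 2 Z\right)$)
$G{\left(v{\left(-6 \right)} \right)} 593 = \left(-2 + \left(-6\right)^{2} - 6 \left(-4 - 6\right)\right) 593 = \left(-2 + 36 - -60\right) 593 = \left(-2 + 36 + 60\right) 593 = 94 \cdot 593 = 55742$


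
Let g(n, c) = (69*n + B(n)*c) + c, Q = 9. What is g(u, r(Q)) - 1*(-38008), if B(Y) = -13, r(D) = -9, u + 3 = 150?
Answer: 48259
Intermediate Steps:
u = 147 (u = -3 + 150 = 147)
g(n, c) = -12*c + 69*n (g(n, c) = (69*n - 13*c) + c = (-13*c + 69*n) + c = -12*c + 69*n)
g(u, r(Q)) - 1*(-38008) = (-12*(-9) + 69*147) - 1*(-38008) = (108 + 10143) + 38008 = 10251 + 38008 = 48259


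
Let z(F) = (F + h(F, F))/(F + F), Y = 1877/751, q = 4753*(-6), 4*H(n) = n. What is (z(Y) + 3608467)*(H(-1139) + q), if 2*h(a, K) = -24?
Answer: -1560668711599413/15016 ≈ -1.0393e+11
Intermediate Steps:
H(n) = n/4
h(a, K) = -12 (h(a, K) = (½)*(-24) = -12)
q = -28518
Y = 1877/751 (Y = 1877*(1/751) = 1877/751 ≈ 2.4993)
z(F) = (-12 + F)/(2*F) (z(F) = (F - 12)/(F + F) = (-12 + F)/((2*F)) = (-12 + F)*(1/(2*F)) = (-12 + F)/(2*F))
(z(Y) + 3608467)*(H(-1139) + q) = ((-12 + 1877/751)/(2*(1877/751)) + 3608467)*((¼)*(-1139) - 28518) = ((½)*(751/1877)*(-7135/751) + 3608467)*(-1139/4 - 28518) = (-7135/3754 + 3608467)*(-115211/4) = (13546177983/3754)*(-115211/4) = -1560668711599413/15016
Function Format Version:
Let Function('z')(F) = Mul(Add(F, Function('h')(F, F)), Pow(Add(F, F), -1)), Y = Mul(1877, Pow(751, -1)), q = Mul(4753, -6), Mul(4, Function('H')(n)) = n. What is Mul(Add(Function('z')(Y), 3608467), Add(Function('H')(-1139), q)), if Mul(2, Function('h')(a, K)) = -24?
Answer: Rational(-1560668711599413, 15016) ≈ -1.0393e+11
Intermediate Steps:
Function('H')(n) = Mul(Rational(1, 4), n)
Function('h')(a, K) = -12 (Function('h')(a, K) = Mul(Rational(1, 2), -24) = -12)
q = -28518
Y = Rational(1877, 751) (Y = Mul(1877, Rational(1, 751)) = Rational(1877, 751) ≈ 2.4993)
Function('z')(F) = Mul(Rational(1, 2), Pow(F, -1), Add(-12, F)) (Function('z')(F) = Mul(Add(F, -12), Pow(Add(F, F), -1)) = Mul(Add(-12, F), Pow(Mul(2, F), -1)) = Mul(Add(-12, F), Mul(Rational(1, 2), Pow(F, -1))) = Mul(Rational(1, 2), Pow(F, -1), Add(-12, F)))
Mul(Add(Function('z')(Y), 3608467), Add(Function('H')(-1139), q)) = Mul(Add(Mul(Rational(1, 2), Pow(Rational(1877, 751), -1), Add(-12, Rational(1877, 751))), 3608467), Add(Mul(Rational(1, 4), -1139), -28518)) = Mul(Add(Mul(Rational(1, 2), Rational(751, 1877), Rational(-7135, 751)), 3608467), Add(Rational(-1139, 4), -28518)) = Mul(Add(Rational(-7135, 3754), 3608467), Rational(-115211, 4)) = Mul(Rational(13546177983, 3754), Rational(-115211, 4)) = Rational(-1560668711599413, 15016)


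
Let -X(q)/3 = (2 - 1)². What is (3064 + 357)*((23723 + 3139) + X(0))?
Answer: 91884639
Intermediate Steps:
X(q) = -3 (X(q) = -3*(2 - 1)² = -3*1² = -3*1 = -3)
(3064 + 357)*((23723 + 3139) + X(0)) = (3064 + 357)*((23723 + 3139) - 3) = 3421*(26862 - 3) = 3421*26859 = 91884639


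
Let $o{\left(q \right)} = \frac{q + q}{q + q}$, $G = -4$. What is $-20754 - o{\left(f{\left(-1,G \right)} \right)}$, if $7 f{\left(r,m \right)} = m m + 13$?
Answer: $-20755$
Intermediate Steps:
$f{\left(r,m \right)} = \frac{13}{7} + \frac{m^{2}}{7}$ ($f{\left(r,m \right)} = \frac{m m + 13}{7} = \frac{m^{2} + 13}{7} = \frac{13 + m^{2}}{7} = \frac{13}{7} + \frac{m^{2}}{7}$)
$o{\left(q \right)} = 1$ ($o{\left(q \right)} = \frac{2 q}{2 q} = 2 q \frac{1}{2 q} = 1$)
$-20754 - o{\left(f{\left(-1,G \right)} \right)} = -20754 - 1 = -20755$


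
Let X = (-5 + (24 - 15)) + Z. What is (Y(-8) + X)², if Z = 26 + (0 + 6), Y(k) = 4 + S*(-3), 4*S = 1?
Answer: 24649/16 ≈ 1540.6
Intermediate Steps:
S = ¼ (S = (¼)*1 = ¼ ≈ 0.25000)
Y(k) = 13/4 (Y(k) = 4 + (¼)*(-3) = 4 - ¾ = 13/4)
Z = 32 (Z = 26 + 6 = 32)
X = 36 (X = (-5 + (24 - 15)) + 32 = (-5 + 9) + 32 = 4 + 32 = 36)
(Y(-8) + X)² = (13/4 + 36)² = (157/4)² = 24649/16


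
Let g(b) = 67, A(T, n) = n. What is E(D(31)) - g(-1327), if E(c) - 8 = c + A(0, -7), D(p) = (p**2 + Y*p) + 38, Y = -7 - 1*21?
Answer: 65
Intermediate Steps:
Y = -28 (Y = -7 - 21 = -28)
D(p) = 38 + p**2 - 28*p (D(p) = (p**2 - 28*p) + 38 = 38 + p**2 - 28*p)
E(c) = 1 + c (E(c) = 8 + (c - 7) = 8 + (-7 + c) = 1 + c)
E(D(31)) - g(-1327) = (1 + (38 + 31**2 - 28*31)) - 1*67 = (1 + (38 + 961 - 868)) - 67 = (1 + 131) - 67 = 132 - 67 = 65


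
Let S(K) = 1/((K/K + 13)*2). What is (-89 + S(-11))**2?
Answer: 6205081/784 ≈ 7914.6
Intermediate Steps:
S(K) = 1/28 (S(K) = (1/2)/(1 + 13) = (1/2)/14 = (1/14)*(1/2) = 1/28)
(-89 + S(-11))**2 = (-89 + 1/28)**2 = (-2491/28)**2 = 6205081/784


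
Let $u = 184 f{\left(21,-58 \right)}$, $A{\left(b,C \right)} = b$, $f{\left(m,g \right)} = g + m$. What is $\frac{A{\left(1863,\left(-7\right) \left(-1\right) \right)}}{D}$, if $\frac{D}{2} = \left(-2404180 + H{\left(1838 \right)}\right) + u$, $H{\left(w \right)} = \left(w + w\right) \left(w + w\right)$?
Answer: $\frac{1863}{22203976} \approx 8.3904 \cdot 10^{-5}$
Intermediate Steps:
$u = -6808$ ($u = 184 \left(-58 + 21\right) = 184 \left(-37\right) = -6808$)
$H{\left(w \right)} = 4 w^{2}$ ($H{\left(w \right)} = 2 w 2 w = 4 w^{2}$)
$D = 22203976$ ($D = 2 \left(\left(-2404180 + 4 \cdot 1838^{2}\right) - 6808\right) = 2 \left(\left(-2404180 + 4 \cdot 3378244\right) - 6808\right) = 2 \left(\left(-2404180 + 13512976\right) - 6808\right) = 2 \left(11108796 - 6808\right) = 2 \cdot 11101988 = 22203976$)
$\frac{A{\left(1863,\left(-7\right) \left(-1\right) \right)}}{D} = \frac{1863}{22203976}$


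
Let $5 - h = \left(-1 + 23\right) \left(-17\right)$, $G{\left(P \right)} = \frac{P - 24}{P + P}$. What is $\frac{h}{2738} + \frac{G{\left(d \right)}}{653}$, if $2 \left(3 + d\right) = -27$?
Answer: $\frac{1379660}{9833527} \approx 0.1403$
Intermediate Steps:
$d = - \frac{33}{2}$ ($d = -3 + \frac{1}{2} \left(-27\right) = -3 - \frac{27}{2} = - \frac{33}{2} \approx -16.5$)
$G{\left(P \right)} = \frac{-24 + P}{2 P}$
$h = 379$ ($h = 5 - \left(-1 + 23\right) \left(-17\right) = 5 - 22 \left(-17\right) = 5 - -374 = 5 + 374 = 379$)
$\frac{h}{2738} + \frac{G{\left(d \right)}}{653} = \frac{379}{2738} + \frac{\frac{1}{2} \frac{1}{- \frac{33}{2}} \left(-24 - \frac{33}{2}\right)}{653} = 379 \cdot \frac{1}{2738} + \frac{1}{2} \left(- \frac{2}{33}\right) \left(- \frac{81}{2}\right) \frac{1}{653} = \frac{379}{2738} + \frac{27}{22} \cdot \frac{1}{653} = \frac{379}{2738} + \frac{27}{14366} = \frac{1379660}{9833527}$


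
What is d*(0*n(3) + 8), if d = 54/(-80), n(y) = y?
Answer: -27/5 ≈ -5.4000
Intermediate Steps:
d = -27/40 (d = 54*(-1/80) = -27/40 ≈ -0.67500)
d*(0*n(3) + 8) = -27*(0*3 + 8)/40 = -27*(0 + 8)/40 = -27/40*8 = -27/5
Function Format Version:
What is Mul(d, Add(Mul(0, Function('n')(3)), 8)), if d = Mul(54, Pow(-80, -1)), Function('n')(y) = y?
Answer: Rational(-27, 5) ≈ -5.4000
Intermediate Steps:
d = Rational(-27, 40) (d = Mul(54, Rational(-1, 80)) = Rational(-27, 40) ≈ -0.67500)
Mul(d, Add(Mul(0, Function('n')(3)), 8)) = Mul(Rational(-27, 40), Add(Mul(0, 3), 8)) = Mul(Rational(-27, 40), Add(0, 8)) = Mul(Rational(-27, 40), 8) = Rational(-27, 5)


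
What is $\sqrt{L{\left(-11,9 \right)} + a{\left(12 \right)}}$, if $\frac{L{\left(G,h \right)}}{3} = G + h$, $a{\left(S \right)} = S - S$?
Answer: $i \sqrt{6} \approx 2.4495 i$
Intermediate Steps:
$a{\left(S \right)} = 0$
$L{\left(G,h \right)} = 3 G + 3 h$ ($L{\left(G,h \right)} = 3 \left(G + h\right) = 3 G + 3 h$)
$\sqrt{L{\left(-11,9 \right)} + a{\left(12 \right)}} = \sqrt{\left(3 \left(-11\right) + 3 \cdot 9\right) + 0} = \sqrt{\left(-33 + 27\right) + 0} = \sqrt{-6 + 0} = \sqrt{-6} = i \sqrt{6}$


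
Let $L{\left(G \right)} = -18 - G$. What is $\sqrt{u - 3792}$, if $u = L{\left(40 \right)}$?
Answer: $5 i \sqrt{154} \approx 62.048 i$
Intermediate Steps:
$u = -58$ ($u = -18 - 40 = -58$)
$\sqrt{u - 3792} = \sqrt{-58 - 3792} = \sqrt{-3850} = 5 i \sqrt{154}$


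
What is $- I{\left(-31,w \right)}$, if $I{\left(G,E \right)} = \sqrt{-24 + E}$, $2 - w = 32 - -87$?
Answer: $- i \sqrt{141} \approx - 11.874 i$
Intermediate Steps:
$w = -117$ ($w = 2 - \left(32 - -87\right) = 2 - \left(32 + 87\right) = 2 - 119 = -117$)
$- I{\left(-31,w \right)} = - \sqrt{-24 - 117} = - \sqrt{-141} = - i \sqrt{141}$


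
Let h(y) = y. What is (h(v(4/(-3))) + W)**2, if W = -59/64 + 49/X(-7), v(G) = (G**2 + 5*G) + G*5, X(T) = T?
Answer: 125865961/331776 ≈ 379.37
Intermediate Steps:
v(G) = G**2 + 10*G (v(G) = (G**2 + 5*G) + 5*G = G**2 + 10*G)
W = -507/64 (W = -59/64 + 49/(-7) = -59*1/64 + 49*(-1/7) = -59/64 - 7 = -507/64 ≈ -7.9219)
(h(v(4/(-3))) + W)**2 = ((4/(-3))*(10 + 4/(-3)) - 507/64)**2 = ((4*(-1/3))*(10 + 4*(-1/3)) - 507/64)**2 = (-4*(10 - 4/3)/3 - 507/64)**2 = (-4/3*26/3 - 507/64)**2 = (-104/9 - 507/64)**2 = (-11219/576)**2 = 125865961/331776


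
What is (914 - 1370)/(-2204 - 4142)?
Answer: 12/167 ≈ 0.071856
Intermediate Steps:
(914 - 1370)/(-2204 - 4142) = -456/(-6346) = -456*(-1/6346) = 12/167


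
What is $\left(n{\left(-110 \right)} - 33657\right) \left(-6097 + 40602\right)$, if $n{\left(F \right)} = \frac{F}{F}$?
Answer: $-1161300280$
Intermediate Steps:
$n{\left(F \right)} = 1$
$\left(n{\left(-110 \right)} - 33657\right) \left(-6097 + 40602\right) = \left(1 - 33657\right) \left(-6097 + 40602\right) = \left(-33656\right) 34505 = -1161300280$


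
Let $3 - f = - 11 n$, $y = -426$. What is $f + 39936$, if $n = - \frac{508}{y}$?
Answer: $\frac{8509801}{213} \approx 39952.0$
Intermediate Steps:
$n = \frac{254}{213}$ ($n = - \frac{508}{-426} = \left(-508\right) \left(- \frac{1}{426}\right) = \frac{254}{213} \approx 1.1925$)
$f = \frac{3433}{213}$ ($f = 3 - \left(-11\right) \frac{254}{213} = 3 - - \frac{2794}{213} = 3 + \frac{2794}{213} = \frac{3433}{213} \approx 16.117$)
$f + 39936 = \frac{3433}{213} + 39936 = \frac{8509801}{213}$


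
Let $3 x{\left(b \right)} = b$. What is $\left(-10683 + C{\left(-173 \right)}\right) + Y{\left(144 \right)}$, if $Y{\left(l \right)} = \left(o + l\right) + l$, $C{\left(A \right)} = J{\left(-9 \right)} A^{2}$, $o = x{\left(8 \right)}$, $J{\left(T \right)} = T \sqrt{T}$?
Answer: $- \frac{31177}{3} - 808083 i \approx -10392.0 - 8.0808 \cdot 10^{5} i$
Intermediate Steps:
$J{\left(T \right)} = T^{\frac{3}{2}}$
$x{\left(b \right)} = \frac{b}{3}$
$o = \frac{8}{3}$ ($o = \frac{1}{3} \cdot 8 = \frac{8}{3} \approx 2.6667$)
$C{\left(A \right)} = - 27 i A^{2}$ ($C{\left(A \right)} = \left(-9\right)^{\frac{3}{2}} A^{2} = - 27 i A^{2}$)
$Y{\left(l \right)} = \frac{8}{3} + 2 l$ ($Y{\left(l \right)} = \left(\frac{8}{3} + l\right) + l = \frac{8}{3} + 2 l$)
$\left(-10683 + C{\left(-173 \right)}\right) + Y{\left(144 \right)} = \left(-10683 - 27 i \left(-173\right)^{2}\right) + \left(\frac{8}{3} + 2 \cdot 144\right) = \left(-10683 - 27 i 29929\right) + \left(\frac{8}{3} + 288\right) = \left(-10683 - 808083 i\right) + \frac{872}{3} = - \frac{31177}{3} - 808083 i$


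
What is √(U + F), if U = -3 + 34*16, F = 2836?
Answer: √3377 ≈ 58.112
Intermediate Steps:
U = 541 (U = -3 + 544 = 541)
√(U + F) = √(541 + 2836) = √3377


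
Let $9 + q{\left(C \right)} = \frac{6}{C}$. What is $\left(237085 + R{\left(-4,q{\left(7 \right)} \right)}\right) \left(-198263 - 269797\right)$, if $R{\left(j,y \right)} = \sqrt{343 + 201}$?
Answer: $-110970005100 - 1872240 \sqrt{34} \approx -1.1098 \cdot 10^{11}$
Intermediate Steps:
$q{\left(C \right)} = -9 + \frac{6}{C}$
$R{\left(j,y \right)} = 4 \sqrt{34}$ ($R{\left(j,y \right)} = \sqrt{544} = 4 \sqrt{34}$)
$\left(237085 + R{\left(-4,q{\left(7 \right)} \right)}\right) \left(-198263 - 269797\right) = \left(237085 + 4 \sqrt{34}\right) \left(-198263 - 269797\right) = \left(237085 + 4 \sqrt{34}\right) \left(-468060\right) = -110970005100 - 1872240 \sqrt{34}$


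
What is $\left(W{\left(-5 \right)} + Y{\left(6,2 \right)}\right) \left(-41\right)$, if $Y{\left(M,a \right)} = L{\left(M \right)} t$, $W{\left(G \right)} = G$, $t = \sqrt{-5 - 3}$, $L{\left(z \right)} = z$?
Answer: $205 - 492 i \sqrt{2} \approx 205.0 - 695.79 i$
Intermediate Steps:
$t = 2 i \sqrt{2}$ ($t = \sqrt{-8} = 2 i \sqrt{2} \approx 2.8284 i$)
$Y{\left(M,a \right)} = 2 i M \sqrt{2}$ ($Y{\left(M,a \right)} = M 2 i \sqrt{2} = 2 i M \sqrt{2}$)
$\left(W{\left(-5 \right)} + Y{\left(6,2 \right)}\right) \left(-41\right) = \left(-5 + 2 i 6 \sqrt{2}\right) \left(-41\right) = \left(-5 + 12 i \sqrt{2}\right) \left(-41\right) = 205 - 492 i \sqrt{2}$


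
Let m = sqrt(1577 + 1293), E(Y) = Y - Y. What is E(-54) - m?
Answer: -sqrt(2870) ≈ -53.572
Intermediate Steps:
E(Y) = 0
m = sqrt(2870) ≈ 53.572
E(-54) - m = 0 - sqrt(2870) = -sqrt(2870)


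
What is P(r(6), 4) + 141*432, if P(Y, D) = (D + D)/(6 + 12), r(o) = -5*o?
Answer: 548212/9 ≈ 60912.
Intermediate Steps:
P(Y, D) = D/9 (P(Y, D) = (2*D)/18 = (2*D)*(1/18) = D/9)
P(r(6), 4) + 141*432 = (⅑)*4 + 141*432 = 4/9 + 60912 = 548212/9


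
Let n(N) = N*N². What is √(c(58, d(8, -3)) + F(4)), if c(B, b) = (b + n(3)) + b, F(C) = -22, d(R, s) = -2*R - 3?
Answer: I*√33 ≈ 5.7446*I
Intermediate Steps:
d(R, s) = -3 - 2*R
n(N) = N³
c(B, b) = 27 + 2*b (c(B, b) = (b + 3³) + b = (b + 27) + b = (27 + b) + b = 27 + 2*b)
√(c(58, d(8, -3)) + F(4)) = √((27 + 2*(-3 - 2*8)) - 22) = √((27 + 2*(-3 - 16)) - 22) = √((27 + 2*(-19)) - 22) = √((27 - 38) - 22) = √(-11 - 22) = √(-33) = I*√33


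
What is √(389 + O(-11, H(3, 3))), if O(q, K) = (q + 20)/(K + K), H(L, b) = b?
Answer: √1562/2 ≈ 19.761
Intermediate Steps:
O(q, K) = (20 + q)/(2*K) (O(q, K) = (20 + q)/((2*K)) = (20 + q)*(1/(2*K)) = (20 + q)/(2*K))
√(389 + O(-11, H(3, 3))) = √(389 + (½)*(20 - 11)/3) = √(389 + (½)*(⅓)*9) = √(389 + 3/2) = √(781/2) = √1562/2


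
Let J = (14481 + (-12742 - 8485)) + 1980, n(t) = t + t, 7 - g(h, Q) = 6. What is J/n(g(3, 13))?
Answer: -2383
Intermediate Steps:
g(h, Q) = 1 (g(h, Q) = 7 - 1*6 = 7 - 6 = 1)
n(t) = 2*t
J = -4766 (J = (14481 - 21227) + 1980 = -6746 + 1980 = -4766)
J/n(g(3, 13)) = -4766/(2*1) = -4766/2 = -4766*1/2 = -2383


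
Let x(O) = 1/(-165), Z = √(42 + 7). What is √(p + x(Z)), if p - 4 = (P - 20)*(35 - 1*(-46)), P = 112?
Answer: √202989435/165 ≈ 86.348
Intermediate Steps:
Z = 7 (Z = √49 = 7)
x(O) = -1/165
p = 7456 (p = 4 + (112 - 20)*(35 - 1*(-46)) = 4 + 92*(35 + 46) = 4 + 92*81 = 4 + 7452 = 7456)
√(p + x(Z)) = √(7456 - 1/165) = √(1230239/165) = √202989435/165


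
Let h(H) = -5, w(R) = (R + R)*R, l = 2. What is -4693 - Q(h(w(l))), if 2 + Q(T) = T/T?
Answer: -4692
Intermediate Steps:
w(R) = 2*R² (w(R) = (2*R)*R = 2*R²)
Q(T) = -1 (Q(T) = -2 + T/T = -2 + 1 = -1)
-4693 - Q(h(w(l))) = -4693 - 1*(-1) = -4693 + 1 = -4692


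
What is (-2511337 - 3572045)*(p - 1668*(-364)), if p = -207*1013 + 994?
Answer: -2423953974810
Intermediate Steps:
p = -208697 (p = -209691 + 994 = -208697)
(-2511337 - 3572045)*(p - 1668*(-364)) = (-2511337 - 3572045)*(-208697 - 1668*(-364)) = -6083382*(-208697 + 607152) = -6083382*398455 = -2423953974810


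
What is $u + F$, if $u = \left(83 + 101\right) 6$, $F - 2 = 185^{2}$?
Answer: $35331$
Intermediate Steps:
$F = 34227$ ($F = 2 + 185^{2} = 2 + 34225 = 34227$)
$u = 1104$ ($u = 184 \cdot 6 = 1104$)
$u + F = 1104 + 34227 = 35331$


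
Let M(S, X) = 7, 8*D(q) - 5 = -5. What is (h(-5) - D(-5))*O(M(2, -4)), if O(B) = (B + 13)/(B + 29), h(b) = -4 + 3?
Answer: -5/9 ≈ -0.55556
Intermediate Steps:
D(q) = 0 (D(q) = 5/8 + (⅛)*(-5) = 5/8 - 5/8 = 0)
h(b) = -1
O(B) = (13 + B)/(29 + B)
(h(-5) - D(-5))*O(M(2, -4)) = (-1 - 1*0)*((13 + 7)/(29 + 7)) = (-1 + 0)*(20/36) = -20/36 = -1*5/9 = -5/9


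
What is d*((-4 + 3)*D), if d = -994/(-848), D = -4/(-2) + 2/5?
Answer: -1491/530 ≈ -2.8132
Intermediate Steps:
D = 12/5 (D = -4*(-½) + 2*(⅕) = 2 + ⅖ = 12/5 ≈ 2.4000)
d = 497/424 (d = -994*(-1/848) = 497/424 ≈ 1.1722)
d*((-4 + 3)*D) = 497*((-4 + 3)*(12/5))/424 = 497*(-1*12/5)/424 = (497/424)*(-12/5) = -1491/530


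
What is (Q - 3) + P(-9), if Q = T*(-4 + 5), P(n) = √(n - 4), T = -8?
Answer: -11 + I*√13 ≈ -11.0 + 3.6056*I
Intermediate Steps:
P(n) = √(-4 + n)
Q = -8 (Q = -8*(-4 + 5) = -8*1 = -8)
(Q - 3) + P(-9) = (-8 - 3) + √(-4 - 9) = -11 + √(-13) = -11 + I*√13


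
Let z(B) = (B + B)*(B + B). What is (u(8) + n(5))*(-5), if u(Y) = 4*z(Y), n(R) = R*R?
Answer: -5245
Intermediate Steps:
n(R) = R²
z(B) = 4*B² (z(B) = (2*B)*(2*B) = 4*B²)
u(Y) = 16*Y² (u(Y) = 4*(4*Y²) = 16*Y²)
(u(8) + n(5))*(-5) = (16*8² + 5²)*(-5) = (16*64 + 25)*(-5) = (1024 + 25)*(-5) = 1049*(-5) = -5245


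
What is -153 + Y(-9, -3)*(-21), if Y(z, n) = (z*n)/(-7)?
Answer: -72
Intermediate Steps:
Y(z, n) = -n*z/7 (Y(z, n) = (n*z)*(-1/7) = -n*z/7)
-153 + Y(-9, -3)*(-21) = -153 - 1/7*(-3)*(-9)*(-21) = -153 - 27/7*(-21) = -153 + 81 = -72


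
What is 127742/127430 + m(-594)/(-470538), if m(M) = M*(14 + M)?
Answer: 450146711/1665573815 ≈ 0.27027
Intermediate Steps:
127742/127430 + m(-594)/(-470538) = 127742/127430 - 594*(14 - 594)/(-470538) = 127742*(1/127430) - 594*(-580)*(-1/470538) = 63871/63715 + 344520*(-1/470538) = 63871/63715 - 19140/26141 = 450146711/1665573815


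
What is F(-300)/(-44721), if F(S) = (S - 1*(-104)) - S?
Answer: -104/44721 ≈ -0.0023255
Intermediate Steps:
F(S) = 104 (F(S) = (S + 104) - S = (104 + S) - S = 104)
F(-300)/(-44721) = 104/(-44721) = 104*(-1/44721) = -104/44721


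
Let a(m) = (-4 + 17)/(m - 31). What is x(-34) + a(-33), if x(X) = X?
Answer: -2189/64 ≈ -34.203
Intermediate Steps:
a(m) = 13/(-31 + m)
x(-34) + a(-33) = -34 + 13/(-31 - 33) = -34 + 13/(-64) = -34 + 13*(-1/64) = -34 - 13/64 = -2189/64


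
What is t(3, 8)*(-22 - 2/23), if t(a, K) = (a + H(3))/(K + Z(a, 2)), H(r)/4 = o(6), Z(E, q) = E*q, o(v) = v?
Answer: -6858/161 ≈ -42.596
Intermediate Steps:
H(r) = 24 (H(r) = 4*6 = 24)
t(a, K) = (24 + a)/(K + 2*a) (t(a, K) = (a + 24)/(K + a*2) = (24 + a)/(K + 2*a))
t(3, 8)*(-22 - 2/23) = ((24 + 3)/(8 + 2*3))*(-22 - 2/23) = (27/(8 + 6))*(-22 - 2*1/23) = (27/14)*(-22 - 2/23) = ((1/14)*27)*(-508/23) = (27/14)*(-508/23) = -6858/161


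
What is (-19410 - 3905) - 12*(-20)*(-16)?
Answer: -27155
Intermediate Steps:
(-19410 - 3905) - 12*(-20)*(-16) = -23315 + 240*(-16) = -23315 - 3840 = -27155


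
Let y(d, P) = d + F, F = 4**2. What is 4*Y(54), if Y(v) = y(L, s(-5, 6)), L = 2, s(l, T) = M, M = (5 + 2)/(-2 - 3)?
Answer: 72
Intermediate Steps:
F = 16
M = -7/5 (M = 7/(-5) = 7*(-1/5) = -7/5 ≈ -1.4000)
s(l, T) = -7/5
y(d, P) = 16 + d (y(d, P) = d + 16 = 16 + d)
Y(v) = 18 (Y(v) = 16 + 2 = 18)
4*Y(54) = 4*18 = 72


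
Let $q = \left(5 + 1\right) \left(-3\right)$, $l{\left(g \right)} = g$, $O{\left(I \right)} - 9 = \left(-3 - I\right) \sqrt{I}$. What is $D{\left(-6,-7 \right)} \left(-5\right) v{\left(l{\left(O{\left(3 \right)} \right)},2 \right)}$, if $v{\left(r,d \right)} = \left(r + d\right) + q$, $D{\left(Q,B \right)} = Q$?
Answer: $-210 - 180 \sqrt{3} \approx -521.77$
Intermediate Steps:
$O{\left(I \right)} = 9 + \sqrt{I} \left(-3 - I\right)$ ($O{\left(I \right)} = 9 + \left(-3 - I\right) \sqrt{I} = 9 + \sqrt{I} \left(-3 - I\right)$)
$q = -18$ ($q = 6 \left(-3\right) = -18$)
$v{\left(r,d \right)} = -18 + d + r$ ($v{\left(r,d \right)} = \left(r + d\right) - 18 = \left(d + r\right) - 18 = -18 + d + r$)
$D{\left(-6,-7 \right)} \left(-5\right) v{\left(l{\left(O{\left(3 \right)} \right)},2 \right)} = \left(-6\right) \left(-5\right) \left(-18 + 2 - \left(-9 + 3^{\frac{3}{2}} + 3 \sqrt{3}\right)\right) = 30 \left(-18 + 2 - \left(-9 + 6 \sqrt{3}\right)\right) = 30 \left(-18 + 2 + \left(9 - 6 \sqrt{3}\right)\right) = 30 \left(-7 - 6 \sqrt{3}\right) = -210 - 180 \sqrt{3}$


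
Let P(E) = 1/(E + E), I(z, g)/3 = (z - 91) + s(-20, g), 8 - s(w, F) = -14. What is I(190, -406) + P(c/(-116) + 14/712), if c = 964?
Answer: 31065097/85593 ≈ 362.94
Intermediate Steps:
s(w, F) = 22 (s(w, F) = 8 - 1*(-14) = 8 + 14 = 22)
I(z, g) = -207 + 3*z (I(z, g) = 3*((z - 91) + 22) = 3*((-91 + z) + 22) = 3*(-69 + z) = -207 + 3*z)
P(E) = 1/(2*E)
I(190, -406) + P(c/(-116) + 14/712) = (-207 + 3*190) + 1/(2*(964/(-116) + 14/712)) = (-207 + 570) + 1/(2*(964*(-1/116) + 14*(1/712))) = 363 + 1/(2*(-241/29 + 7/356)) = 363 + 1/(2*(-85593/10324)) = 363 + (1/2)*(-10324/85593) = 363 - 5162/85593 = 31065097/85593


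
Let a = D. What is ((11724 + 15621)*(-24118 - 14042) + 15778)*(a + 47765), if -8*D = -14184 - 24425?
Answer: -219508923224319/4 ≈ -5.4877e+13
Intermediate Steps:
D = 38609/8 (D = -(-14184 - 24425)/8 = -1/8*(-38609) = 38609/8 ≈ 4826.1)
a = 38609/8 ≈ 4826.1
((11724 + 15621)*(-24118 - 14042) + 15778)*(a + 47765) = ((11724 + 15621)*(-24118 - 14042) + 15778)*(38609/8 + 47765) = (27345*(-38160) + 15778)*(420729/8) = (-1043485200 + 15778)*(420729/8) = -1043469422*420729/8 = -219508923224319/4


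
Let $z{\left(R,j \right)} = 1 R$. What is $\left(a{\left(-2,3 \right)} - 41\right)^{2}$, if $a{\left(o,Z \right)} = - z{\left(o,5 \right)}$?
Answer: $1521$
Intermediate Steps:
$z{\left(R,j \right)} = R$
$a{\left(o,Z \right)} = - o$
$\left(a{\left(-2,3 \right)} - 41\right)^{2} = \left(\left(-1\right) \left(-2\right) - 41\right)^{2} = \left(2 - 41\right)^{2} = \left(-39\right)^{2} = 1521$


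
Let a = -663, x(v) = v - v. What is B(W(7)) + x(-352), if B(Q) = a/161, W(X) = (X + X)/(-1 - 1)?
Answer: -663/161 ≈ -4.1180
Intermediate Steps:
x(v) = 0
W(X) = -X (W(X) = (2*X)/(-2) = (2*X)*(-1/2) = -X)
B(Q) = -663/161
B(W(7)) + x(-352) = -663/161 + 0 = -663/161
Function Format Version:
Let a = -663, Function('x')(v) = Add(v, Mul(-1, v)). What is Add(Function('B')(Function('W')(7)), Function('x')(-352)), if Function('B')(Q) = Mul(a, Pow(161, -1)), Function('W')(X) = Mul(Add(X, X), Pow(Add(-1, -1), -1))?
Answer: Rational(-663, 161) ≈ -4.1180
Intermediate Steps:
Function('x')(v) = 0
Function('W')(X) = Mul(-1, X) (Function('W')(X) = Mul(Mul(2, X), Pow(-2, -1)) = Mul(Mul(2, X), Rational(-1, 2)) = Mul(-1, X))
Function('B')(Q) = Rational(-663, 161) (Function('B')(Q) = Mul(-663, Pow(161, -1)) = Mul(-663, Rational(1, 161)) = Rational(-663, 161))
Add(Function('B')(Function('W')(7)), Function('x')(-352)) = Add(Rational(-663, 161), 0) = Rational(-663, 161)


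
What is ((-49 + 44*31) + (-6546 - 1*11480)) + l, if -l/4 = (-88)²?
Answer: -47687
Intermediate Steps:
l = -30976 (l = -4*(-88)² = -4*7744 = -30976)
((-49 + 44*31) + (-6546 - 1*11480)) + l = ((-49 + 44*31) + (-6546 - 1*11480)) - 30976 = ((-49 + 1364) + (-6546 - 11480)) - 30976 = (1315 - 18026) - 30976 = -16711 - 30976 = -47687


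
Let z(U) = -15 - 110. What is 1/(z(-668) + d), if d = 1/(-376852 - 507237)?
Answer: -884089/110511126 ≈ -0.0080000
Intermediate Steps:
z(U) = -125
d = -1/884089 (d = 1/(-884089) = -1/884089 ≈ -1.1311e-6)
1/(z(-668) + d) = 1/(-125 - 1/884089) = 1/(-110511126/884089) = -884089/110511126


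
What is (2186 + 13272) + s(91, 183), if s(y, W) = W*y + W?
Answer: 32294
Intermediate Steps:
s(y, W) = W + W*y
(2186 + 13272) + s(91, 183) = (2186 + 13272) + 183*(1 + 91) = 15458 + 183*92 = 15458 + 16836 = 32294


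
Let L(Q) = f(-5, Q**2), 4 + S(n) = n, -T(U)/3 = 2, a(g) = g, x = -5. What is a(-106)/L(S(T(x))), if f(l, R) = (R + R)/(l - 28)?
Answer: 1749/100 ≈ 17.490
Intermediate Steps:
f(l, R) = 2*R/(-28 + l) (f(l, R) = (2*R)/(-28 + l) = 2*R/(-28 + l))
T(U) = -6 (T(U) = -3*2 = -6)
S(n) = -4 + n
L(Q) = -2*Q**2/33 (L(Q) = 2*Q**2/(-28 - 5) = 2*Q**2/(-33) = 2*Q**2*(-1/33) = -2*Q**2/33)
a(-106)/L(S(T(x))) = -106*(-33/(2*(-4 - 6)**2)) = -106/((-2/33*(-10)**2)) = -106/((-2/33*100)) = -106/(-200/33) = -106*(-33/200) = 1749/100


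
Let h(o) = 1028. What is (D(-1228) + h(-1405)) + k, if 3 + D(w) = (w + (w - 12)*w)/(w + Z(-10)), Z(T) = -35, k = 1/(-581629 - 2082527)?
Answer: -201514096105/1121609676 ≈ -179.67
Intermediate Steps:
k = -1/2664156 (k = 1/(-2664156) = -1/2664156 ≈ -3.7535e-7)
D(w) = -3 + (w + w*(-12 + w))/(-35 + w) (D(w) = -3 + (w + (w - 12)*w)/(w - 35) = -3 + (w + (-12 + w)*w)/(-35 + w) = -3 + (w + w*(-12 + w))/(-35 + w))
(D(-1228) + h(-1405)) + k = ((105 + (-1228)² - 14*(-1228))/(-35 - 1228) + 1028) - 1/2664156 = ((105 + 1507984 + 17192)/(-1263) + 1028) - 1/2664156 = (-1/1263*1525281 + 1028) - 1/2664156 = (-508427/421 + 1028) - 1/2664156 = -75639/421 - 1/2664156 = -201514096105/1121609676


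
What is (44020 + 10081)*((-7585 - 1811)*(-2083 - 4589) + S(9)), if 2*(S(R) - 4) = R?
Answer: 6783196418341/2 ≈ 3.3916e+12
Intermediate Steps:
S(R) = 4 + R/2
(44020 + 10081)*((-7585 - 1811)*(-2083 - 4589) + S(9)) = (44020 + 10081)*((-7585 - 1811)*(-2083 - 4589) + (4 + (½)*9)) = 54101*(-9396*(-6672) + (4 + 9/2)) = 54101*(62690112 + 17/2) = 54101*(125380241/2) = 6783196418341/2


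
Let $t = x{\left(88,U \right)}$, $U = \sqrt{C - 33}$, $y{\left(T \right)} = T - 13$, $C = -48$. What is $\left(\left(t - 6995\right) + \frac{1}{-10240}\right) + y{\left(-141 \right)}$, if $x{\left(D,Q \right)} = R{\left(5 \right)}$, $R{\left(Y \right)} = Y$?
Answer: $- \frac{73154561}{10240} \approx -7144.0$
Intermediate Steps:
$y{\left(T \right)} = -13 + T$ ($y{\left(T \right)} = T - 13 = -13 + T$)
$U = 9 i$ ($U = \sqrt{-48 - 33} = \sqrt{-81} = 9 i \approx 9.0 i$)
$x{\left(D,Q \right)} = 5$
$t = 5$
$\left(\left(t - 6995\right) + \frac{1}{-10240}\right) + y{\left(-141 \right)} = \left(\left(5 - 6995\right) + \frac{1}{-10240}\right) - 154 = \left(\left(5 - 6995\right) - \frac{1}{10240}\right) - 154 = \left(-6990 - \frac{1}{10240}\right) - 154 = - \frac{71577601}{10240} - 154 = - \frac{73154561}{10240}$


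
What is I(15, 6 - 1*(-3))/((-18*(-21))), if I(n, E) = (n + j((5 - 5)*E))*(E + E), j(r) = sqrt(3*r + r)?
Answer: 5/7 ≈ 0.71429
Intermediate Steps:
j(r) = 2*sqrt(r) (j(r) = sqrt(4*r) = 2*sqrt(r))
I(n, E) = 2*E*n (I(n, E) = (n + 2*sqrt((5 - 5)*E))*(E + E) = (n + 2*sqrt(0*E))*(2*E) = (n + 2*sqrt(0))*(2*E) = (n + 2*0)*(2*E) = (n + 0)*(2*E) = n*(2*E) = 2*E*n)
I(15, 6 - 1*(-3))/((-18*(-21))) = (2*(6 - 1*(-3))*15)/((-18*(-21))) = (2*(6 + 3)*15)/378 = (2*9*15)*(1/378) = 270*(1/378) = 5/7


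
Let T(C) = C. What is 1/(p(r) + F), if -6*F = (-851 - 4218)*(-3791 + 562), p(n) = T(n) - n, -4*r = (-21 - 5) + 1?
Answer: -6/16367801 ≈ -3.6657e-7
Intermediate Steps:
r = 25/4 (r = -((-21 - 5) + 1)/4 = -(-26 + 1)/4 = -1/4*(-25) = 25/4 ≈ 6.2500)
p(n) = 0 (p(n) = n - n = 0)
F = -16367801/6 (F = -(-851 - 4218)*(-3791 + 562)/6 = -(-5069)*(-3229)/6 = -1/6*16367801 = -16367801/6 ≈ -2.7280e+6)
1/(p(r) + F) = 1/(0 - 16367801/6) = 1/(-16367801/6) = -6/16367801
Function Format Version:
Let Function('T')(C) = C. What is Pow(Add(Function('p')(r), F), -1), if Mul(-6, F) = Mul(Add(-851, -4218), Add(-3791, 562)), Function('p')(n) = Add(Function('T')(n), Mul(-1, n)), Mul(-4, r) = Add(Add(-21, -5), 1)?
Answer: Rational(-6, 16367801) ≈ -3.6657e-7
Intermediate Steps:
r = Rational(25, 4) (r = Mul(Rational(-1, 4), Add(Add(-21, -5), 1)) = Mul(Rational(-1, 4), Add(-26, 1)) = Mul(Rational(-1, 4), -25) = Rational(25, 4) ≈ 6.2500)
Function('p')(n) = 0 (Function('p')(n) = Add(n, Mul(-1, n)) = 0)
F = Rational(-16367801, 6) (F = Mul(Rational(-1, 6), Mul(Add(-851, -4218), Add(-3791, 562))) = Mul(Rational(-1, 6), Mul(-5069, -3229)) = Mul(Rational(-1, 6), 16367801) = Rational(-16367801, 6) ≈ -2.7280e+6)
Pow(Add(Function('p')(r), F), -1) = Pow(Add(0, Rational(-16367801, 6)), -1) = Pow(Rational(-16367801, 6), -1) = Rational(-6, 16367801)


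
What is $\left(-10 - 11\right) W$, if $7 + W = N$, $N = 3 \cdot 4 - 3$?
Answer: $-42$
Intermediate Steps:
$N = 9$ ($N = 12 - 3 = 9$)
$W = 2$ ($W = -7 + 9 = 2$)
$\left(-10 - 11\right) W = \left(-10 - 11\right) 2 = \left(-21\right) 2 = -42$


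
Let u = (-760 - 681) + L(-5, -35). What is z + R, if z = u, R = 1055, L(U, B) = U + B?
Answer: -426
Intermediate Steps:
L(U, B) = B + U
u = -1481 (u = (-760 - 681) + (-35 - 5) = -1441 - 40 = -1481)
z = -1481
z + R = -1481 + 1055 = -426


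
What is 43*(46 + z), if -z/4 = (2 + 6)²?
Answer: -9030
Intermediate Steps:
z = -256 (z = -4*(2 + 6)² = -4*8² = -4*64 = -256)
43*(46 + z) = 43*(46 - 256) = 43*(-210) = -9030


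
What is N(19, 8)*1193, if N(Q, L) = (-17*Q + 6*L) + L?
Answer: -318531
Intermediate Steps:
N(Q, L) = -17*Q + 7*L
N(19, 8)*1193 = (-17*19 + 7*8)*1193 = (-323 + 56)*1193 = -267*1193 = -318531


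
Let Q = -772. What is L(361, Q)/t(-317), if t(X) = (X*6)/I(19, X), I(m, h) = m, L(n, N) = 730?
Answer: -6935/951 ≈ -7.2923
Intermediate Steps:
t(X) = 6*X/19 (t(X) = (X*6)/19 = (6*X)*(1/19) = 6*X/19)
L(361, Q)/t(-317) = 730/(((6/19)*(-317))) = 730/(-1902/19) = 730*(-19/1902) = -6935/951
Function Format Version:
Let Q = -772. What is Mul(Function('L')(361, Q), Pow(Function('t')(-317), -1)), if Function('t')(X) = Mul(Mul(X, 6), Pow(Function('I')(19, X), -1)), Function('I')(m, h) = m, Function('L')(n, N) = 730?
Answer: Rational(-6935, 951) ≈ -7.2923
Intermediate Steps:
Function('t')(X) = Mul(Rational(6, 19), X) (Function('t')(X) = Mul(Mul(X, 6), Pow(19, -1)) = Mul(Mul(6, X), Rational(1, 19)) = Mul(Rational(6, 19), X))
Mul(Function('L')(361, Q), Pow(Function('t')(-317), -1)) = Mul(730, Pow(Mul(Rational(6, 19), -317), -1)) = Mul(730, Pow(Rational(-1902, 19), -1)) = Mul(730, Rational(-19, 1902)) = Rational(-6935, 951)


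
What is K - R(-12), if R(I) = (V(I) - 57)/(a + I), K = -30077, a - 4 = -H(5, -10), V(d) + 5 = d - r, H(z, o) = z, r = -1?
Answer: -391074/13 ≈ -30083.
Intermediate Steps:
V(d) = -4 + d (V(d) = -5 + (d - 1*(-1)) = -5 + (d + 1) = -5 + (1 + d) = -4 + d)
a = -1 (a = 4 - 1*5 = 4 - 5 = -1)
R(I) = (-61 + I)/(-1 + I) (R(I) = ((-4 + I) - 57)/(-1 + I) = (-61 + I)/(-1 + I))
K - R(-12) = -30077 - (-61 - 12)/(-1 - 12) = -30077 - (-73)/(-13) = -30077 - (-1)*(-73)/13 = -30077 - 1*73/13 = -30077 - 73/13 = -391074/13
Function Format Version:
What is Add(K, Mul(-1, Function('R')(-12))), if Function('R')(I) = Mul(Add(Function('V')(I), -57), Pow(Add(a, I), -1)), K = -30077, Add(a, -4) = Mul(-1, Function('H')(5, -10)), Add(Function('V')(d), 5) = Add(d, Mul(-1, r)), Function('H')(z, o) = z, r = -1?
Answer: Rational(-391074, 13) ≈ -30083.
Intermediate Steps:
Function('V')(d) = Add(-4, d) (Function('V')(d) = Add(-5, Add(d, Mul(-1, -1))) = Add(-5, Add(d, 1)) = Add(-5, Add(1, d)) = Add(-4, d))
a = -1 (a = Add(4, Mul(-1, 5)) = Add(4, -5) = -1)
Function('R')(I) = Mul(Pow(Add(-1, I), -1), Add(-61, I)) (Function('R')(I) = Mul(Add(Add(-4, I), -57), Pow(Add(-1, I), -1)) = Mul(Add(-61, I), Pow(Add(-1, I), -1)) = Mul(Pow(Add(-1, I), -1), Add(-61, I)))
Add(K, Mul(-1, Function('R')(-12))) = Add(-30077, Mul(-1, Mul(Pow(Add(-1, -12), -1), Add(-61, -12)))) = Add(-30077, Mul(-1, Mul(Pow(-13, -1), -73))) = Add(-30077, Mul(-1, Mul(Rational(-1, 13), -73))) = Add(-30077, Mul(-1, Rational(73, 13))) = Add(-30077, Rational(-73, 13)) = Rational(-391074, 13)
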